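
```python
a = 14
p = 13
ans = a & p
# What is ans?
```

Answer: 12

Derivation:
Trace (tracking ans):
a = 14  # -> a = 14
p = 13  # -> p = 13
ans = a & p  # -> ans = 12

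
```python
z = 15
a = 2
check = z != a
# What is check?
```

Answer: True

Derivation:
Trace (tracking check):
z = 15  # -> z = 15
a = 2  # -> a = 2
check = z != a  # -> check = True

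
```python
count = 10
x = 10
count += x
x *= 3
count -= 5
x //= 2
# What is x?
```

Answer: 15

Derivation:
Trace (tracking x):
count = 10  # -> count = 10
x = 10  # -> x = 10
count += x  # -> count = 20
x *= 3  # -> x = 30
count -= 5  # -> count = 15
x //= 2  # -> x = 15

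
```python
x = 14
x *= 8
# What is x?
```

Trace (tracking x):
x = 14  # -> x = 14
x *= 8  # -> x = 112

Answer: 112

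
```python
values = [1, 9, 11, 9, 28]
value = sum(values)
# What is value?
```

Answer: 58

Derivation:
Trace (tracking value):
values = [1, 9, 11, 9, 28]  # -> values = [1, 9, 11, 9, 28]
value = sum(values)  # -> value = 58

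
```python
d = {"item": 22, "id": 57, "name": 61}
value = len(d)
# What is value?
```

Answer: 3

Derivation:
Trace (tracking value):
d = {'item': 22, 'id': 57, 'name': 61}  # -> d = {'item': 22, 'id': 57, 'name': 61}
value = len(d)  # -> value = 3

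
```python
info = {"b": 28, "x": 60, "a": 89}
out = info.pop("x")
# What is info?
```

Trace (tracking info):
info = {'b': 28, 'x': 60, 'a': 89}  # -> info = {'b': 28, 'x': 60, 'a': 89}
out = info.pop('x')  # -> out = 60

Answer: {'b': 28, 'a': 89}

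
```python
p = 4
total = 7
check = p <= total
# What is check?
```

Trace (tracking check):
p = 4  # -> p = 4
total = 7  # -> total = 7
check = p <= total  # -> check = True

Answer: True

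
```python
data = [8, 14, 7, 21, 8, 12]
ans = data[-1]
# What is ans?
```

Trace (tracking ans):
data = [8, 14, 7, 21, 8, 12]  # -> data = [8, 14, 7, 21, 8, 12]
ans = data[-1]  # -> ans = 12

Answer: 12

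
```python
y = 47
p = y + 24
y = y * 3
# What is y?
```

Answer: 141

Derivation:
Trace (tracking y):
y = 47  # -> y = 47
p = y + 24  # -> p = 71
y = y * 3  # -> y = 141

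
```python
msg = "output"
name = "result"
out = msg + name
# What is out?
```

Trace (tracking out):
msg = 'output'  # -> msg = 'output'
name = 'result'  # -> name = 'result'
out = msg + name  # -> out = 'outputresult'

Answer: 'outputresult'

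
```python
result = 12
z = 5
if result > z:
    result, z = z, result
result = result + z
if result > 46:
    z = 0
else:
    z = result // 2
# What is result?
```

Answer: 17

Derivation:
Trace (tracking result):
result = 12  # -> result = 12
z = 5  # -> z = 5
if result > z:  # condition is True
    result, z = (z, result)  # -> result = 5, z = 12
result = result + z  # -> result = 17
if result > 46:  # condition is False
else:
    z = result // 2  # -> z = 8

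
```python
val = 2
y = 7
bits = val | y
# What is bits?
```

Trace (tracking bits):
val = 2  # -> val = 2
y = 7  # -> y = 7
bits = val | y  # -> bits = 7

Answer: 7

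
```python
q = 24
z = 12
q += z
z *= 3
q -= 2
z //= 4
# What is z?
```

Answer: 9

Derivation:
Trace (tracking z):
q = 24  # -> q = 24
z = 12  # -> z = 12
q += z  # -> q = 36
z *= 3  # -> z = 36
q -= 2  # -> q = 34
z //= 4  # -> z = 9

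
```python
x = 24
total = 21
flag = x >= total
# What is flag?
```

Trace (tracking flag):
x = 24  # -> x = 24
total = 21  # -> total = 21
flag = x >= total  # -> flag = True

Answer: True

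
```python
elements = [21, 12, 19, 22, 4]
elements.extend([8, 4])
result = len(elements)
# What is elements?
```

Trace (tracking elements):
elements = [21, 12, 19, 22, 4]  # -> elements = [21, 12, 19, 22, 4]
elements.extend([8, 4])  # -> elements = [21, 12, 19, 22, 4, 8, 4]
result = len(elements)  # -> result = 7

Answer: [21, 12, 19, 22, 4, 8, 4]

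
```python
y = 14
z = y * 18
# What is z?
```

Trace (tracking z):
y = 14  # -> y = 14
z = y * 18  # -> z = 252

Answer: 252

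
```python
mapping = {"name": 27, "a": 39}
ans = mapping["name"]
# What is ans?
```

Trace (tracking ans):
mapping = {'name': 27, 'a': 39}  # -> mapping = {'name': 27, 'a': 39}
ans = mapping['name']  # -> ans = 27

Answer: 27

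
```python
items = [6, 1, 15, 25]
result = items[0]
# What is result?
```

Answer: 6

Derivation:
Trace (tracking result):
items = [6, 1, 15, 25]  # -> items = [6, 1, 15, 25]
result = items[0]  # -> result = 6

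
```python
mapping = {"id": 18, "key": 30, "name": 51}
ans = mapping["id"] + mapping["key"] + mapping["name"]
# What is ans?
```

Answer: 99

Derivation:
Trace (tracking ans):
mapping = {'id': 18, 'key': 30, 'name': 51}  # -> mapping = {'id': 18, 'key': 30, 'name': 51}
ans = mapping['id'] + mapping['key'] + mapping['name']  # -> ans = 99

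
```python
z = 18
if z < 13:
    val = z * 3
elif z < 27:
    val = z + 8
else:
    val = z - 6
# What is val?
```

Answer: 26

Derivation:
Trace (tracking val):
z = 18  # -> z = 18
if z < 13:  # condition is False
elif z < 27:  # condition is True
    val = z + 8  # -> val = 26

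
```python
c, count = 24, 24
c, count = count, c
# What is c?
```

Answer: 24

Derivation:
Trace (tracking c):
c, count = (24, 24)  # -> c = 24, count = 24
c, count = (count, c)  # -> c = 24, count = 24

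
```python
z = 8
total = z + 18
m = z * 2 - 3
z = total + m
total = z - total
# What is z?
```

Trace (tracking z):
z = 8  # -> z = 8
total = z + 18  # -> total = 26
m = z * 2 - 3  # -> m = 13
z = total + m  # -> z = 39
total = z - total  # -> total = 13

Answer: 39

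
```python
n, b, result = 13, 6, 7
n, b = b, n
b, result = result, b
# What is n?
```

Answer: 6

Derivation:
Trace (tracking n):
n, b, result = (13, 6, 7)  # -> n = 13, b = 6, result = 7
n, b = (b, n)  # -> n = 6, b = 13
b, result = (result, b)  # -> b = 7, result = 13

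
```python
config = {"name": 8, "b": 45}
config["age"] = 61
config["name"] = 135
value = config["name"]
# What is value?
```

Trace (tracking value):
config = {'name': 8, 'b': 45}  # -> config = {'name': 8, 'b': 45}
config['age'] = 61  # -> config = {'name': 8, 'b': 45, 'age': 61}
config['name'] = 135  # -> config = {'name': 135, 'b': 45, 'age': 61}
value = config['name']  # -> value = 135

Answer: 135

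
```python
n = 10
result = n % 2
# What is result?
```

Trace (tracking result):
n = 10  # -> n = 10
result = n % 2  # -> result = 0

Answer: 0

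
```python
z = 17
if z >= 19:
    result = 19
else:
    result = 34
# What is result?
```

Answer: 34

Derivation:
Trace (tracking result):
z = 17  # -> z = 17
if z >= 19:  # condition is False
else:
    result = 34  # -> result = 34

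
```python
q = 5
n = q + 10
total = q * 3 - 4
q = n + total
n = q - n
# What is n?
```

Answer: 11

Derivation:
Trace (tracking n):
q = 5  # -> q = 5
n = q + 10  # -> n = 15
total = q * 3 - 4  # -> total = 11
q = n + total  # -> q = 26
n = q - n  # -> n = 11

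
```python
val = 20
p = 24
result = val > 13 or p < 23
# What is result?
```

Trace (tracking result):
val = 20  # -> val = 20
p = 24  # -> p = 24
result = val > 13 or p < 23  # -> result = True

Answer: True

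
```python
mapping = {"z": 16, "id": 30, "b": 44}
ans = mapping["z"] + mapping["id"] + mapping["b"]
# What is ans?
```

Trace (tracking ans):
mapping = {'z': 16, 'id': 30, 'b': 44}  # -> mapping = {'z': 16, 'id': 30, 'b': 44}
ans = mapping['z'] + mapping['id'] + mapping['b']  # -> ans = 90

Answer: 90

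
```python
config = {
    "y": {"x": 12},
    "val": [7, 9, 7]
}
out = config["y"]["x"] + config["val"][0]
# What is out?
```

Trace (tracking out):
config = {'y': {'x': 12}, 'val': [7, 9, 7]}  # -> config = {'y': {'x': 12}, 'val': [7, 9, 7]}
out = config['y']['x'] + config['val'][0]  # -> out = 19

Answer: 19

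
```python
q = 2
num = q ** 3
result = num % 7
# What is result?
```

Answer: 1

Derivation:
Trace (tracking result):
q = 2  # -> q = 2
num = q ** 3  # -> num = 8
result = num % 7  # -> result = 1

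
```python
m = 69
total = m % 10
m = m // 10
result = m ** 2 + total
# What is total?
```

Answer: 9

Derivation:
Trace (tracking total):
m = 69  # -> m = 69
total = m % 10  # -> total = 9
m = m // 10  # -> m = 6
result = m ** 2 + total  # -> result = 45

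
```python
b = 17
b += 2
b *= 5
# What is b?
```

Trace (tracking b):
b = 17  # -> b = 17
b += 2  # -> b = 19
b *= 5  # -> b = 95

Answer: 95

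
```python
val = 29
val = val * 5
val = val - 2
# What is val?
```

Answer: 143

Derivation:
Trace (tracking val):
val = 29  # -> val = 29
val = val * 5  # -> val = 145
val = val - 2  # -> val = 143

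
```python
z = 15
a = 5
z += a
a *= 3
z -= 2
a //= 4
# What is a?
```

Answer: 3

Derivation:
Trace (tracking a):
z = 15  # -> z = 15
a = 5  # -> a = 5
z += a  # -> z = 20
a *= 3  # -> a = 15
z -= 2  # -> z = 18
a //= 4  # -> a = 3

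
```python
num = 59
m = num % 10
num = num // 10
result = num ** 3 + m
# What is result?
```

Answer: 134

Derivation:
Trace (tracking result):
num = 59  # -> num = 59
m = num % 10  # -> m = 9
num = num // 10  # -> num = 5
result = num ** 3 + m  # -> result = 134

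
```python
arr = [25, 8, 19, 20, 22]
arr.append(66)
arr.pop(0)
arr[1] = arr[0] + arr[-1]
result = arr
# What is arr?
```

Trace (tracking arr):
arr = [25, 8, 19, 20, 22]  # -> arr = [25, 8, 19, 20, 22]
arr.append(66)  # -> arr = [25, 8, 19, 20, 22, 66]
arr.pop(0)  # -> arr = [8, 19, 20, 22, 66]
arr[1] = arr[0] + arr[-1]  # -> arr = [8, 74, 20, 22, 66]
result = arr  # -> result = [8, 74, 20, 22, 66]

Answer: [8, 74, 20, 22, 66]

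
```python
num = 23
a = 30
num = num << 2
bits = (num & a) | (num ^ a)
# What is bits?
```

Trace (tracking bits):
num = 23  # -> num = 23
a = 30  # -> a = 30
num = num << 2  # -> num = 92
bits = num & a | num ^ a  # -> bits = 94

Answer: 94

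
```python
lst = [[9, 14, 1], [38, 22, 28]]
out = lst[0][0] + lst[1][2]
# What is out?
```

Answer: 37

Derivation:
Trace (tracking out):
lst = [[9, 14, 1], [38, 22, 28]]  # -> lst = [[9, 14, 1], [38, 22, 28]]
out = lst[0][0] + lst[1][2]  # -> out = 37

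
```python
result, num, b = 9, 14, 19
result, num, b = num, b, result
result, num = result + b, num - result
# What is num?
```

Answer: 5

Derivation:
Trace (tracking num):
result, num, b = (9, 14, 19)  # -> result = 9, num = 14, b = 19
result, num, b = (num, b, result)  # -> result = 14, num = 19, b = 9
result, num = (result + b, num - result)  # -> result = 23, num = 5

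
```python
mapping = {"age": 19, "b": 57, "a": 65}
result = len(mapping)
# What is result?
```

Answer: 3

Derivation:
Trace (tracking result):
mapping = {'age': 19, 'b': 57, 'a': 65}  # -> mapping = {'age': 19, 'b': 57, 'a': 65}
result = len(mapping)  # -> result = 3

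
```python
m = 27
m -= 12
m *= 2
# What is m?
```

Trace (tracking m):
m = 27  # -> m = 27
m -= 12  # -> m = 15
m *= 2  # -> m = 30

Answer: 30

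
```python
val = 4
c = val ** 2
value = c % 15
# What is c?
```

Answer: 16

Derivation:
Trace (tracking c):
val = 4  # -> val = 4
c = val ** 2  # -> c = 16
value = c % 15  # -> value = 1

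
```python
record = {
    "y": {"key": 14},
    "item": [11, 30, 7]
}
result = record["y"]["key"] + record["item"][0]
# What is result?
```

Trace (tracking result):
record = {'y': {'key': 14}, 'item': [11, 30, 7]}  # -> record = {'y': {'key': 14}, 'item': [11, 30, 7]}
result = record['y']['key'] + record['item'][0]  # -> result = 25

Answer: 25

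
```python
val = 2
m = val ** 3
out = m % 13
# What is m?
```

Answer: 8

Derivation:
Trace (tracking m):
val = 2  # -> val = 2
m = val ** 3  # -> m = 8
out = m % 13  # -> out = 8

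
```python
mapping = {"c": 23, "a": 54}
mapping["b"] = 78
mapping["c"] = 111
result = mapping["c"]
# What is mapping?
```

Trace (tracking mapping):
mapping = {'c': 23, 'a': 54}  # -> mapping = {'c': 23, 'a': 54}
mapping['b'] = 78  # -> mapping = {'c': 23, 'a': 54, 'b': 78}
mapping['c'] = 111  # -> mapping = {'c': 111, 'a': 54, 'b': 78}
result = mapping['c']  # -> result = 111

Answer: {'c': 111, 'a': 54, 'b': 78}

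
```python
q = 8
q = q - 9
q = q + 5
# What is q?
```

Trace (tracking q):
q = 8  # -> q = 8
q = q - 9  # -> q = -1
q = q + 5  # -> q = 4

Answer: 4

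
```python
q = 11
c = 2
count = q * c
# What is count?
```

Answer: 22

Derivation:
Trace (tracking count):
q = 11  # -> q = 11
c = 2  # -> c = 2
count = q * c  # -> count = 22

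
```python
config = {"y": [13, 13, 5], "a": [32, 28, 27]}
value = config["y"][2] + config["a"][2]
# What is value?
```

Trace (tracking value):
config = {'y': [13, 13, 5], 'a': [32, 28, 27]}  # -> config = {'y': [13, 13, 5], 'a': [32, 28, 27]}
value = config['y'][2] + config['a'][2]  # -> value = 32

Answer: 32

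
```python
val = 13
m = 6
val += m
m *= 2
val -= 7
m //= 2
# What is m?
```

Trace (tracking m):
val = 13  # -> val = 13
m = 6  # -> m = 6
val += m  # -> val = 19
m *= 2  # -> m = 12
val -= 7  # -> val = 12
m //= 2  # -> m = 6

Answer: 6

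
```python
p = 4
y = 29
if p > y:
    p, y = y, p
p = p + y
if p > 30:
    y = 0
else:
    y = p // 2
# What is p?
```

Trace (tracking p):
p = 4  # -> p = 4
y = 29  # -> y = 29
if p > y:  # condition is False
p = p + y  # -> p = 33
if p > 30:  # condition is True
    y = 0  # -> y = 0

Answer: 33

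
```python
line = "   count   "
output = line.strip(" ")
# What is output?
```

Answer: 'count'

Derivation:
Trace (tracking output):
line = '   count   '  # -> line = '   count   '
output = line.strip(' ')  # -> output = 'count'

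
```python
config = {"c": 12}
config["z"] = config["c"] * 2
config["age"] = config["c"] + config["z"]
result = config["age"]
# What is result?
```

Answer: 36

Derivation:
Trace (tracking result):
config = {'c': 12}  # -> config = {'c': 12}
config['z'] = config['c'] * 2  # -> config = {'c': 12, 'z': 24}
config['age'] = config['c'] + config['z']  # -> config = {'c': 12, 'z': 24, 'age': 36}
result = config['age']  # -> result = 36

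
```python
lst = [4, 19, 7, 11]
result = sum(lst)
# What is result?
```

Answer: 41

Derivation:
Trace (tracking result):
lst = [4, 19, 7, 11]  # -> lst = [4, 19, 7, 11]
result = sum(lst)  # -> result = 41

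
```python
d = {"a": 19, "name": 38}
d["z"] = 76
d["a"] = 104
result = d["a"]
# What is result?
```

Trace (tracking result):
d = {'a': 19, 'name': 38}  # -> d = {'a': 19, 'name': 38}
d['z'] = 76  # -> d = {'a': 19, 'name': 38, 'z': 76}
d['a'] = 104  # -> d = {'a': 104, 'name': 38, 'z': 76}
result = d['a']  # -> result = 104

Answer: 104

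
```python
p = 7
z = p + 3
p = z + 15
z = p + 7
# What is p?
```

Trace (tracking p):
p = 7  # -> p = 7
z = p + 3  # -> z = 10
p = z + 15  # -> p = 25
z = p + 7  # -> z = 32

Answer: 25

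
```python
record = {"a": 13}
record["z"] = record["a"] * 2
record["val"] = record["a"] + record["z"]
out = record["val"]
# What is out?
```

Answer: 39

Derivation:
Trace (tracking out):
record = {'a': 13}  # -> record = {'a': 13}
record['z'] = record['a'] * 2  # -> record = {'a': 13, 'z': 26}
record['val'] = record['a'] + record['z']  # -> record = {'a': 13, 'z': 26, 'val': 39}
out = record['val']  # -> out = 39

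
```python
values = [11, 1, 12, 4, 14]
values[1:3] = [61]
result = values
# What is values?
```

Trace (tracking values):
values = [11, 1, 12, 4, 14]  # -> values = [11, 1, 12, 4, 14]
values[1:3] = [61]  # -> values = [11, 61, 4, 14]
result = values  # -> result = [11, 61, 4, 14]

Answer: [11, 61, 4, 14]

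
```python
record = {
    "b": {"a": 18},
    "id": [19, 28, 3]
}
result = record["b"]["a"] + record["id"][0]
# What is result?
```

Trace (tracking result):
record = {'b': {'a': 18}, 'id': [19, 28, 3]}  # -> record = {'b': {'a': 18}, 'id': [19, 28, 3]}
result = record['b']['a'] + record['id'][0]  # -> result = 37

Answer: 37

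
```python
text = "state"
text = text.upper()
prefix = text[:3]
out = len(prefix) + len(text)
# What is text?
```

Answer: 'STATE'

Derivation:
Trace (tracking text):
text = 'state'  # -> text = 'state'
text = text.upper()  # -> text = 'STATE'
prefix = text[:3]  # -> prefix = 'STA'
out = len(prefix) + len(text)  # -> out = 8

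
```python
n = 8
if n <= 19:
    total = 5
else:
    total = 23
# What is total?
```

Trace (tracking total):
n = 8  # -> n = 8
if n <= 19:  # condition is True
    total = 5  # -> total = 5

Answer: 5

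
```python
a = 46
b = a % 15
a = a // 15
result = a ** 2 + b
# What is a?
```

Answer: 3

Derivation:
Trace (tracking a):
a = 46  # -> a = 46
b = a % 15  # -> b = 1
a = a // 15  # -> a = 3
result = a ** 2 + b  # -> result = 10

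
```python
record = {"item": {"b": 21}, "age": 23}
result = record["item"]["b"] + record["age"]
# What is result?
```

Trace (tracking result):
record = {'item': {'b': 21}, 'age': 23}  # -> record = {'item': {'b': 21}, 'age': 23}
result = record['item']['b'] + record['age']  # -> result = 44

Answer: 44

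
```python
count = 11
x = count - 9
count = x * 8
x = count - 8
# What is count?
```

Answer: 16

Derivation:
Trace (tracking count):
count = 11  # -> count = 11
x = count - 9  # -> x = 2
count = x * 8  # -> count = 16
x = count - 8  # -> x = 8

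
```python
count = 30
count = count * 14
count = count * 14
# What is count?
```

Answer: 5880

Derivation:
Trace (tracking count):
count = 30  # -> count = 30
count = count * 14  # -> count = 420
count = count * 14  # -> count = 5880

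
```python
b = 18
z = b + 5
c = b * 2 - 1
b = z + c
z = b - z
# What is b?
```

Answer: 58

Derivation:
Trace (tracking b):
b = 18  # -> b = 18
z = b + 5  # -> z = 23
c = b * 2 - 1  # -> c = 35
b = z + c  # -> b = 58
z = b - z  # -> z = 35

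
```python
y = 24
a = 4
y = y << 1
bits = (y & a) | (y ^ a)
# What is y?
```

Trace (tracking y):
y = 24  # -> y = 24
a = 4  # -> a = 4
y = y << 1  # -> y = 48
bits = y & a | y ^ a  # -> bits = 52

Answer: 48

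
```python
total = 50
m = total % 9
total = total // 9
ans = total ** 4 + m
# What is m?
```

Trace (tracking m):
total = 50  # -> total = 50
m = total % 9  # -> m = 5
total = total // 9  # -> total = 5
ans = total ** 4 + m  # -> ans = 630

Answer: 5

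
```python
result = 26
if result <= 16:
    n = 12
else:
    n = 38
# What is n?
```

Trace (tracking n):
result = 26  # -> result = 26
if result <= 16:  # condition is False
else:
    n = 38  # -> n = 38

Answer: 38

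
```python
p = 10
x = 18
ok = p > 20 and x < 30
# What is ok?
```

Trace (tracking ok):
p = 10  # -> p = 10
x = 18  # -> x = 18
ok = p > 20 and x < 30  # -> ok = False

Answer: False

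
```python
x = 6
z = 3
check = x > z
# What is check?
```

Trace (tracking check):
x = 6  # -> x = 6
z = 3  # -> z = 3
check = x > z  # -> check = True

Answer: True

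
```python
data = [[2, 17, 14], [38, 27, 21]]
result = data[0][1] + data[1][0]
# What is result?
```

Trace (tracking result):
data = [[2, 17, 14], [38, 27, 21]]  # -> data = [[2, 17, 14], [38, 27, 21]]
result = data[0][1] + data[1][0]  # -> result = 55

Answer: 55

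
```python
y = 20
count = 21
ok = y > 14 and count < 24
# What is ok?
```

Answer: True

Derivation:
Trace (tracking ok):
y = 20  # -> y = 20
count = 21  # -> count = 21
ok = y > 14 and count < 24  # -> ok = True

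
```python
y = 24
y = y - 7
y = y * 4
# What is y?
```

Answer: 68

Derivation:
Trace (tracking y):
y = 24  # -> y = 24
y = y - 7  # -> y = 17
y = y * 4  # -> y = 68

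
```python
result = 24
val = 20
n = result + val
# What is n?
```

Trace (tracking n):
result = 24  # -> result = 24
val = 20  # -> val = 20
n = result + val  # -> n = 44

Answer: 44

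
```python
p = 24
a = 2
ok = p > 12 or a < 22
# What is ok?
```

Answer: True

Derivation:
Trace (tracking ok):
p = 24  # -> p = 24
a = 2  # -> a = 2
ok = p > 12 or a < 22  # -> ok = True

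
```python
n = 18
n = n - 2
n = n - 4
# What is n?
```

Answer: 12

Derivation:
Trace (tracking n):
n = 18  # -> n = 18
n = n - 2  # -> n = 16
n = n - 4  # -> n = 12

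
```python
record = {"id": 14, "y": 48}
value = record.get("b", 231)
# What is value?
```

Trace (tracking value):
record = {'id': 14, 'y': 48}  # -> record = {'id': 14, 'y': 48}
value = record.get('b', 231)  # -> value = 231

Answer: 231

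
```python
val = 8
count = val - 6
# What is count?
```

Trace (tracking count):
val = 8  # -> val = 8
count = val - 6  # -> count = 2

Answer: 2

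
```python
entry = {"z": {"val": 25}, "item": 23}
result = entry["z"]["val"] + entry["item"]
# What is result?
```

Answer: 48

Derivation:
Trace (tracking result):
entry = {'z': {'val': 25}, 'item': 23}  # -> entry = {'z': {'val': 25}, 'item': 23}
result = entry['z']['val'] + entry['item']  # -> result = 48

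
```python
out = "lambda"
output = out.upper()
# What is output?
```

Trace (tracking output):
out = 'lambda'  # -> out = 'lambda'
output = out.upper()  # -> output = 'LAMBDA'

Answer: 'LAMBDA'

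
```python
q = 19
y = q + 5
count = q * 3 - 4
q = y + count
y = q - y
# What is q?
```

Answer: 77

Derivation:
Trace (tracking q):
q = 19  # -> q = 19
y = q + 5  # -> y = 24
count = q * 3 - 4  # -> count = 53
q = y + count  # -> q = 77
y = q - y  # -> y = 53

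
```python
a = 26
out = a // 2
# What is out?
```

Answer: 13

Derivation:
Trace (tracking out):
a = 26  # -> a = 26
out = a // 2  # -> out = 13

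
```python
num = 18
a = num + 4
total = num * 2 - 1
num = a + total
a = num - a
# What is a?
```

Trace (tracking a):
num = 18  # -> num = 18
a = num + 4  # -> a = 22
total = num * 2 - 1  # -> total = 35
num = a + total  # -> num = 57
a = num - a  # -> a = 35

Answer: 35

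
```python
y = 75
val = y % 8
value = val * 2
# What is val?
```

Answer: 3

Derivation:
Trace (tracking val):
y = 75  # -> y = 75
val = y % 8  # -> val = 3
value = val * 2  # -> value = 6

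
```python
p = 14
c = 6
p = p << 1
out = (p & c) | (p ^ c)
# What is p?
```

Trace (tracking p):
p = 14  # -> p = 14
c = 6  # -> c = 6
p = p << 1  # -> p = 28
out = p & c | p ^ c  # -> out = 30

Answer: 28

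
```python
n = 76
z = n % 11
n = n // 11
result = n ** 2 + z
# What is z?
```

Trace (tracking z):
n = 76  # -> n = 76
z = n % 11  # -> z = 10
n = n // 11  # -> n = 6
result = n ** 2 + z  # -> result = 46

Answer: 10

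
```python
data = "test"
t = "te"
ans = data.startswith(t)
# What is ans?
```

Trace (tracking ans):
data = 'test'  # -> data = 'test'
t = 'te'  # -> t = 'te'
ans = data.startswith(t)  # -> ans = True

Answer: True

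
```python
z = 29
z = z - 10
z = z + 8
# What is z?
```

Trace (tracking z):
z = 29  # -> z = 29
z = z - 10  # -> z = 19
z = z + 8  # -> z = 27

Answer: 27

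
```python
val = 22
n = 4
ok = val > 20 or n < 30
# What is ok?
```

Trace (tracking ok):
val = 22  # -> val = 22
n = 4  # -> n = 4
ok = val > 20 or n < 30  # -> ok = True

Answer: True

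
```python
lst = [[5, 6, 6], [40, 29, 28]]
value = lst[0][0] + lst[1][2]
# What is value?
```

Trace (tracking value):
lst = [[5, 6, 6], [40, 29, 28]]  # -> lst = [[5, 6, 6], [40, 29, 28]]
value = lst[0][0] + lst[1][2]  # -> value = 33

Answer: 33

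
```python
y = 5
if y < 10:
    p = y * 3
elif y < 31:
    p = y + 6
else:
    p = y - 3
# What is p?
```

Answer: 15

Derivation:
Trace (tracking p):
y = 5  # -> y = 5
if y < 10:  # condition is True
    p = y * 3  # -> p = 15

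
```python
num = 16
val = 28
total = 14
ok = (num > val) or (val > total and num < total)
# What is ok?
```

Answer: False

Derivation:
Trace (tracking ok):
num = 16  # -> num = 16
val = 28  # -> val = 28
total = 14  # -> total = 14
ok = num > val or (val > total and num < total)  # -> ok = False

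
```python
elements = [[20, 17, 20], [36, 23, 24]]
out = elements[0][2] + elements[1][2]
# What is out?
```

Trace (tracking out):
elements = [[20, 17, 20], [36, 23, 24]]  # -> elements = [[20, 17, 20], [36, 23, 24]]
out = elements[0][2] + elements[1][2]  # -> out = 44

Answer: 44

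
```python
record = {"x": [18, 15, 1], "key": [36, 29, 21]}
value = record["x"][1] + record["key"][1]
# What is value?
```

Trace (tracking value):
record = {'x': [18, 15, 1], 'key': [36, 29, 21]}  # -> record = {'x': [18, 15, 1], 'key': [36, 29, 21]}
value = record['x'][1] + record['key'][1]  # -> value = 44

Answer: 44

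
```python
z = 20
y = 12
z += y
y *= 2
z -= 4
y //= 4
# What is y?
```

Answer: 6

Derivation:
Trace (tracking y):
z = 20  # -> z = 20
y = 12  # -> y = 12
z += y  # -> z = 32
y *= 2  # -> y = 24
z -= 4  # -> z = 28
y //= 4  # -> y = 6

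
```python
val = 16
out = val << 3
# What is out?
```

Trace (tracking out):
val = 16  # -> val = 16
out = val << 3  # -> out = 128

Answer: 128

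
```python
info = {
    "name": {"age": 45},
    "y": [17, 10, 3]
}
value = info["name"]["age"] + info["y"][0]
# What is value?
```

Answer: 62

Derivation:
Trace (tracking value):
info = {'name': {'age': 45}, 'y': [17, 10, 3]}  # -> info = {'name': {'age': 45}, 'y': [17, 10, 3]}
value = info['name']['age'] + info['y'][0]  # -> value = 62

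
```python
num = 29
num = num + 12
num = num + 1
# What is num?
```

Answer: 42

Derivation:
Trace (tracking num):
num = 29  # -> num = 29
num = num + 12  # -> num = 41
num = num + 1  # -> num = 42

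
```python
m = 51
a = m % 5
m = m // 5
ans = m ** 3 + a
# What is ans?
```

Trace (tracking ans):
m = 51  # -> m = 51
a = m % 5  # -> a = 1
m = m // 5  # -> m = 10
ans = m ** 3 + a  # -> ans = 1001

Answer: 1001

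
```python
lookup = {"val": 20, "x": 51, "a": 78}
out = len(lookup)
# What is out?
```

Answer: 3

Derivation:
Trace (tracking out):
lookup = {'val': 20, 'x': 51, 'a': 78}  # -> lookup = {'val': 20, 'x': 51, 'a': 78}
out = len(lookup)  # -> out = 3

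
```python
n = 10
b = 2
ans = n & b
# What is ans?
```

Answer: 2

Derivation:
Trace (tracking ans):
n = 10  # -> n = 10
b = 2  # -> b = 2
ans = n & b  # -> ans = 2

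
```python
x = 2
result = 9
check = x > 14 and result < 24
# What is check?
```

Answer: False

Derivation:
Trace (tracking check):
x = 2  # -> x = 2
result = 9  # -> result = 9
check = x > 14 and result < 24  # -> check = False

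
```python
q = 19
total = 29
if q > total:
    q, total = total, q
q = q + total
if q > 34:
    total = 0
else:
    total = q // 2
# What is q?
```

Trace (tracking q):
q = 19  # -> q = 19
total = 29  # -> total = 29
if q > total:  # condition is False
q = q + total  # -> q = 48
if q > 34:  # condition is True
    total = 0  # -> total = 0

Answer: 48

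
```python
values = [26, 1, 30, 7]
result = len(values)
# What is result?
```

Answer: 4

Derivation:
Trace (tracking result):
values = [26, 1, 30, 7]  # -> values = [26, 1, 30, 7]
result = len(values)  # -> result = 4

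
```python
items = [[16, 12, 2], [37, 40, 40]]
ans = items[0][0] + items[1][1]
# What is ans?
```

Answer: 56

Derivation:
Trace (tracking ans):
items = [[16, 12, 2], [37, 40, 40]]  # -> items = [[16, 12, 2], [37, 40, 40]]
ans = items[0][0] + items[1][1]  # -> ans = 56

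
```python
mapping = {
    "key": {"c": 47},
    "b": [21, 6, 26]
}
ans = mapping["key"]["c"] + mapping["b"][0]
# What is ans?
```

Answer: 68

Derivation:
Trace (tracking ans):
mapping = {'key': {'c': 47}, 'b': [21, 6, 26]}  # -> mapping = {'key': {'c': 47}, 'b': [21, 6, 26]}
ans = mapping['key']['c'] + mapping['b'][0]  # -> ans = 68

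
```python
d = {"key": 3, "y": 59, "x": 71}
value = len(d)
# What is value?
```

Trace (tracking value):
d = {'key': 3, 'y': 59, 'x': 71}  # -> d = {'key': 3, 'y': 59, 'x': 71}
value = len(d)  # -> value = 3

Answer: 3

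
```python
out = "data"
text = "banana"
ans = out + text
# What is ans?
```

Trace (tracking ans):
out = 'data'  # -> out = 'data'
text = 'banana'  # -> text = 'banana'
ans = out + text  # -> ans = 'databanana'

Answer: 'databanana'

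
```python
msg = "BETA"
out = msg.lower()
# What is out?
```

Trace (tracking out):
msg = 'BETA'  # -> msg = 'BETA'
out = msg.lower()  # -> out = 'beta'

Answer: 'beta'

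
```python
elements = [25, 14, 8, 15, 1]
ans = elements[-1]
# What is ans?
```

Answer: 1

Derivation:
Trace (tracking ans):
elements = [25, 14, 8, 15, 1]  # -> elements = [25, 14, 8, 15, 1]
ans = elements[-1]  # -> ans = 1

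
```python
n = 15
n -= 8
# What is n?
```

Answer: 7

Derivation:
Trace (tracking n):
n = 15  # -> n = 15
n -= 8  # -> n = 7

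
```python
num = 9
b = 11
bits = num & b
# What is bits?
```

Trace (tracking bits):
num = 9  # -> num = 9
b = 11  # -> b = 11
bits = num & b  # -> bits = 9

Answer: 9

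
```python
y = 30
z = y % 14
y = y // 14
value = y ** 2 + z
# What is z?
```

Answer: 2

Derivation:
Trace (tracking z):
y = 30  # -> y = 30
z = y % 14  # -> z = 2
y = y // 14  # -> y = 2
value = y ** 2 + z  # -> value = 6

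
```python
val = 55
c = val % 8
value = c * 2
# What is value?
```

Answer: 14

Derivation:
Trace (tracking value):
val = 55  # -> val = 55
c = val % 8  # -> c = 7
value = c * 2  # -> value = 14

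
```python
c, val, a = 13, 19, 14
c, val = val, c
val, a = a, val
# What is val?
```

Answer: 14

Derivation:
Trace (tracking val):
c, val, a = (13, 19, 14)  # -> c = 13, val = 19, a = 14
c, val = (val, c)  # -> c = 19, val = 13
val, a = (a, val)  # -> val = 14, a = 13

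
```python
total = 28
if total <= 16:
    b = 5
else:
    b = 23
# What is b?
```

Trace (tracking b):
total = 28  # -> total = 28
if total <= 16:  # condition is False
else:
    b = 23  # -> b = 23

Answer: 23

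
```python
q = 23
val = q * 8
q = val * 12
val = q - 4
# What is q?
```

Answer: 2208

Derivation:
Trace (tracking q):
q = 23  # -> q = 23
val = q * 8  # -> val = 184
q = val * 12  # -> q = 2208
val = q - 4  # -> val = 2204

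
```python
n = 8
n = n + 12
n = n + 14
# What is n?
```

Trace (tracking n):
n = 8  # -> n = 8
n = n + 12  # -> n = 20
n = n + 14  # -> n = 34

Answer: 34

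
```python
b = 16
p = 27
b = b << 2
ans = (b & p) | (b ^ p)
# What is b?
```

Answer: 64

Derivation:
Trace (tracking b):
b = 16  # -> b = 16
p = 27  # -> p = 27
b = b << 2  # -> b = 64
ans = b & p | b ^ p  # -> ans = 91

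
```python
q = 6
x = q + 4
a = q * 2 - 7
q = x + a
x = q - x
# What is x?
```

Trace (tracking x):
q = 6  # -> q = 6
x = q + 4  # -> x = 10
a = q * 2 - 7  # -> a = 5
q = x + a  # -> q = 15
x = q - x  # -> x = 5

Answer: 5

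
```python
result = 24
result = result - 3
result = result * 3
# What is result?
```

Answer: 63

Derivation:
Trace (tracking result):
result = 24  # -> result = 24
result = result - 3  # -> result = 21
result = result * 3  # -> result = 63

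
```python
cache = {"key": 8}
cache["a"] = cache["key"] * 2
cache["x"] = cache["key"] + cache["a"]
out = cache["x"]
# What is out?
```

Trace (tracking out):
cache = {'key': 8}  # -> cache = {'key': 8}
cache['a'] = cache['key'] * 2  # -> cache = {'key': 8, 'a': 16}
cache['x'] = cache['key'] + cache['a']  # -> cache = {'key': 8, 'a': 16, 'x': 24}
out = cache['x']  # -> out = 24

Answer: 24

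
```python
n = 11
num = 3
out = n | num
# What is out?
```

Trace (tracking out):
n = 11  # -> n = 11
num = 3  # -> num = 3
out = n | num  # -> out = 11

Answer: 11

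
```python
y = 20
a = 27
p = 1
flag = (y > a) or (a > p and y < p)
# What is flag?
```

Answer: False

Derivation:
Trace (tracking flag):
y = 20  # -> y = 20
a = 27  # -> a = 27
p = 1  # -> p = 1
flag = y > a or (a > p and y < p)  # -> flag = False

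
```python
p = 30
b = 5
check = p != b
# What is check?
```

Trace (tracking check):
p = 30  # -> p = 30
b = 5  # -> b = 5
check = p != b  # -> check = True

Answer: True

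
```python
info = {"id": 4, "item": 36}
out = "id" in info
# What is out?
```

Answer: True

Derivation:
Trace (tracking out):
info = {'id': 4, 'item': 36}  # -> info = {'id': 4, 'item': 36}
out = 'id' in info  # -> out = True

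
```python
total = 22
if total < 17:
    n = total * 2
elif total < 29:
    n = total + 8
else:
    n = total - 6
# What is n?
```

Trace (tracking n):
total = 22  # -> total = 22
if total < 17:  # condition is False
elif total < 29:  # condition is True
    n = total + 8  # -> n = 30

Answer: 30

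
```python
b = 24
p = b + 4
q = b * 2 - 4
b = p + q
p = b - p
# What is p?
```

Answer: 44

Derivation:
Trace (tracking p):
b = 24  # -> b = 24
p = b + 4  # -> p = 28
q = b * 2 - 4  # -> q = 44
b = p + q  # -> b = 72
p = b - p  # -> p = 44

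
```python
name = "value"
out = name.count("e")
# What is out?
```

Answer: 1

Derivation:
Trace (tracking out):
name = 'value'  # -> name = 'value'
out = name.count('e')  # -> out = 1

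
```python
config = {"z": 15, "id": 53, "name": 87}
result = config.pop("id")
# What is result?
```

Answer: 53

Derivation:
Trace (tracking result):
config = {'z': 15, 'id': 53, 'name': 87}  # -> config = {'z': 15, 'id': 53, 'name': 87}
result = config.pop('id')  # -> result = 53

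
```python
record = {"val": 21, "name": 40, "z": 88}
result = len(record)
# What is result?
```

Answer: 3

Derivation:
Trace (tracking result):
record = {'val': 21, 'name': 40, 'z': 88}  # -> record = {'val': 21, 'name': 40, 'z': 88}
result = len(record)  # -> result = 3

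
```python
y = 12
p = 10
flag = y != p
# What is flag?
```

Trace (tracking flag):
y = 12  # -> y = 12
p = 10  # -> p = 10
flag = y != p  # -> flag = True

Answer: True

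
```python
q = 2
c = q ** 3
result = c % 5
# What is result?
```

Trace (tracking result):
q = 2  # -> q = 2
c = q ** 3  # -> c = 8
result = c % 5  # -> result = 3

Answer: 3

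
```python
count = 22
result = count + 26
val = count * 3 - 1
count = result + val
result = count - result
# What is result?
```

Trace (tracking result):
count = 22  # -> count = 22
result = count + 26  # -> result = 48
val = count * 3 - 1  # -> val = 65
count = result + val  # -> count = 113
result = count - result  # -> result = 65

Answer: 65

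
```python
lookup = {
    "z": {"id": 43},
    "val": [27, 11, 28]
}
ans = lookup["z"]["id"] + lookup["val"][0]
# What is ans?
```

Trace (tracking ans):
lookup = {'z': {'id': 43}, 'val': [27, 11, 28]}  # -> lookup = {'z': {'id': 43}, 'val': [27, 11, 28]}
ans = lookup['z']['id'] + lookup['val'][0]  # -> ans = 70

Answer: 70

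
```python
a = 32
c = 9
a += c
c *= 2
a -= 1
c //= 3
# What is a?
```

Answer: 40

Derivation:
Trace (tracking a):
a = 32  # -> a = 32
c = 9  # -> c = 9
a += c  # -> a = 41
c *= 2  # -> c = 18
a -= 1  # -> a = 40
c //= 3  # -> c = 6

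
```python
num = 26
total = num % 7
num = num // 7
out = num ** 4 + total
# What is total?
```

Answer: 5

Derivation:
Trace (tracking total):
num = 26  # -> num = 26
total = num % 7  # -> total = 5
num = num // 7  # -> num = 3
out = num ** 4 + total  # -> out = 86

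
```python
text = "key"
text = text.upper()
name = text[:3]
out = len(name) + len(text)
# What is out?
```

Trace (tracking out):
text = 'key'  # -> text = 'key'
text = text.upper()  # -> text = 'KEY'
name = text[:3]  # -> name = 'KEY'
out = len(name) + len(text)  # -> out = 6

Answer: 6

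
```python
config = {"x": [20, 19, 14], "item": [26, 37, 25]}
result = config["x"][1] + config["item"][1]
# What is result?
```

Answer: 56

Derivation:
Trace (tracking result):
config = {'x': [20, 19, 14], 'item': [26, 37, 25]}  # -> config = {'x': [20, 19, 14], 'item': [26, 37, 25]}
result = config['x'][1] + config['item'][1]  # -> result = 56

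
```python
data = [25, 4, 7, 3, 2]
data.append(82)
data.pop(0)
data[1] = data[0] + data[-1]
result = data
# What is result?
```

Answer: [4, 86, 3, 2, 82]

Derivation:
Trace (tracking result):
data = [25, 4, 7, 3, 2]  # -> data = [25, 4, 7, 3, 2]
data.append(82)  # -> data = [25, 4, 7, 3, 2, 82]
data.pop(0)  # -> data = [4, 7, 3, 2, 82]
data[1] = data[0] + data[-1]  # -> data = [4, 86, 3, 2, 82]
result = data  # -> result = [4, 86, 3, 2, 82]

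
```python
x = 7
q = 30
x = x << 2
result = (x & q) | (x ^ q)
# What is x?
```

Answer: 28

Derivation:
Trace (tracking x):
x = 7  # -> x = 7
q = 30  # -> q = 30
x = x << 2  # -> x = 28
result = x & q | x ^ q  # -> result = 30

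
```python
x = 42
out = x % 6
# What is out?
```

Answer: 0

Derivation:
Trace (tracking out):
x = 42  # -> x = 42
out = x % 6  # -> out = 0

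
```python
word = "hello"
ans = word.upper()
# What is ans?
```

Answer: 'HELLO'

Derivation:
Trace (tracking ans):
word = 'hello'  # -> word = 'hello'
ans = word.upper()  # -> ans = 'HELLO'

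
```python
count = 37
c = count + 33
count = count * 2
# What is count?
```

Trace (tracking count):
count = 37  # -> count = 37
c = count + 33  # -> c = 70
count = count * 2  # -> count = 74

Answer: 74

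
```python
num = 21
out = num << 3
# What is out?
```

Answer: 168

Derivation:
Trace (tracking out):
num = 21  # -> num = 21
out = num << 3  # -> out = 168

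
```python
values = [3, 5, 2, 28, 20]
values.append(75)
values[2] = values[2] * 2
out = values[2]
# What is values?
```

Answer: [3, 5, 4, 28, 20, 75]

Derivation:
Trace (tracking values):
values = [3, 5, 2, 28, 20]  # -> values = [3, 5, 2, 28, 20]
values.append(75)  # -> values = [3, 5, 2, 28, 20, 75]
values[2] = values[2] * 2  # -> values = [3, 5, 4, 28, 20, 75]
out = values[2]  # -> out = 4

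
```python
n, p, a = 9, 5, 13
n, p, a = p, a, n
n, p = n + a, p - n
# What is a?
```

Trace (tracking a):
n, p, a = (9, 5, 13)  # -> n = 9, p = 5, a = 13
n, p, a = (p, a, n)  # -> n = 5, p = 13, a = 9
n, p = (n + a, p - n)  # -> n = 14, p = 8

Answer: 9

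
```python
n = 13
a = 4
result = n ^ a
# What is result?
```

Trace (tracking result):
n = 13  # -> n = 13
a = 4  # -> a = 4
result = n ^ a  # -> result = 9

Answer: 9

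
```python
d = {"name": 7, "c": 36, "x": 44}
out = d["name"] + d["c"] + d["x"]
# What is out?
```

Trace (tracking out):
d = {'name': 7, 'c': 36, 'x': 44}  # -> d = {'name': 7, 'c': 36, 'x': 44}
out = d['name'] + d['c'] + d['x']  # -> out = 87

Answer: 87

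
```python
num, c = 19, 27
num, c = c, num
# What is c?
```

Answer: 19

Derivation:
Trace (tracking c):
num, c = (19, 27)  # -> num = 19, c = 27
num, c = (c, num)  # -> num = 27, c = 19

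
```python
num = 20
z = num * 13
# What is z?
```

Answer: 260

Derivation:
Trace (tracking z):
num = 20  # -> num = 20
z = num * 13  # -> z = 260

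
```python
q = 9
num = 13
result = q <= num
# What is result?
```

Trace (tracking result):
q = 9  # -> q = 9
num = 13  # -> num = 13
result = q <= num  # -> result = True

Answer: True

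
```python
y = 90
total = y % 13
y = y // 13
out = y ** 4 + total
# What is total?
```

Answer: 12

Derivation:
Trace (tracking total):
y = 90  # -> y = 90
total = y % 13  # -> total = 12
y = y // 13  # -> y = 6
out = y ** 4 + total  # -> out = 1308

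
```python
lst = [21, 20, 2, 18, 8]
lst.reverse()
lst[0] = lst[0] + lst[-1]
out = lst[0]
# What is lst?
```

Answer: [29, 18, 2, 20, 21]

Derivation:
Trace (tracking lst):
lst = [21, 20, 2, 18, 8]  # -> lst = [21, 20, 2, 18, 8]
lst.reverse()  # -> lst = [8, 18, 2, 20, 21]
lst[0] = lst[0] + lst[-1]  # -> lst = [29, 18, 2, 20, 21]
out = lst[0]  # -> out = 29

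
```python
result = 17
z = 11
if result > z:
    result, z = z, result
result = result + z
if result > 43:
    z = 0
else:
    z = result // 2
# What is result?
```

Answer: 28

Derivation:
Trace (tracking result):
result = 17  # -> result = 17
z = 11  # -> z = 11
if result > z:  # condition is True
    result, z = (z, result)  # -> result = 11, z = 17
result = result + z  # -> result = 28
if result > 43:  # condition is False
else:
    z = result // 2  # -> z = 14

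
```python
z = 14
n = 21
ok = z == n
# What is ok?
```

Trace (tracking ok):
z = 14  # -> z = 14
n = 21  # -> n = 21
ok = z == n  # -> ok = False

Answer: False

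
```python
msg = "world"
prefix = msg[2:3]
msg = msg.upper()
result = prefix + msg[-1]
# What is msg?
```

Answer: 'WORLD'

Derivation:
Trace (tracking msg):
msg = 'world'  # -> msg = 'world'
prefix = msg[2:3]  # -> prefix = 'r'
msg = msg.upper()  # -> msg = 'WORLD'
result = prefix + msg[-1]  # -> result = 'rD'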